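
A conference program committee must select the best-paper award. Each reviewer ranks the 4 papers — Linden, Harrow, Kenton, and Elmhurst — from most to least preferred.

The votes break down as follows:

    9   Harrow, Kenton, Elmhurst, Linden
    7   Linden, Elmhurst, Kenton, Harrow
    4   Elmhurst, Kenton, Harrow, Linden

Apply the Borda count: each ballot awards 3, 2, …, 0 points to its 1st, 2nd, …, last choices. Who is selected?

Borda scores:
  Linden: 9·0 + 7·3 + 4·0 = 21
  Harrow: 9·3 + 7·0 + 4·1 = 31
  Kenton: 9·2 + 7·1 + 4·2 = 33
  Elmhurst: 9·1 + 7·2 + 4·3 = 35
Elmhurst has the highest total.

Elmhurst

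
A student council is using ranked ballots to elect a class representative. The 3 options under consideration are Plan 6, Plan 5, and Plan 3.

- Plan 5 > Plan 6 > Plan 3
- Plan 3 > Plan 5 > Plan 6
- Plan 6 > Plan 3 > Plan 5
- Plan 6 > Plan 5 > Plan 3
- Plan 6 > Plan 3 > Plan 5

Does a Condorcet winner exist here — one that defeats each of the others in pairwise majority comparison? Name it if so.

Plan 6

Head-to-head results (5 voters total):
Plan 6 vs Plan 5: Plan 6 wins 3–2.
Plan 6 vs Plan 3: Plan 6 wins 4–1.
Plan 5 vs Plan 3: Plan 3 wins 3–2.
Plan 6 beats each rival — Plan 5 (3–2), Plan 3 (4–1) — so Plan 6 is the Condorcet winner.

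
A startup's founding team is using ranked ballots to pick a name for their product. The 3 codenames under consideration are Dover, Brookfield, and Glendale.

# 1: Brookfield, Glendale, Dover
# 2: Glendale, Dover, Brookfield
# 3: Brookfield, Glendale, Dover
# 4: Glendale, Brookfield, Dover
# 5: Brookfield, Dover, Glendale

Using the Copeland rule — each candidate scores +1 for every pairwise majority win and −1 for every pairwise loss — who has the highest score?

Brookfield

Pairwise results:
  Dover vs Brookfield: Brookfield wins 4–1.
  Dover vs Glendale: Glendale wins 4–1.
  Brookfield vs Glendale: Brookfield wins 3–2.
Copeland scores (wins − losses):
  Dover: 0 − 2 = -2
  Brookfield: 2 − 0 = 2
  Glendale: 1 − 1 = 0
Brookfield has the best Copeland score.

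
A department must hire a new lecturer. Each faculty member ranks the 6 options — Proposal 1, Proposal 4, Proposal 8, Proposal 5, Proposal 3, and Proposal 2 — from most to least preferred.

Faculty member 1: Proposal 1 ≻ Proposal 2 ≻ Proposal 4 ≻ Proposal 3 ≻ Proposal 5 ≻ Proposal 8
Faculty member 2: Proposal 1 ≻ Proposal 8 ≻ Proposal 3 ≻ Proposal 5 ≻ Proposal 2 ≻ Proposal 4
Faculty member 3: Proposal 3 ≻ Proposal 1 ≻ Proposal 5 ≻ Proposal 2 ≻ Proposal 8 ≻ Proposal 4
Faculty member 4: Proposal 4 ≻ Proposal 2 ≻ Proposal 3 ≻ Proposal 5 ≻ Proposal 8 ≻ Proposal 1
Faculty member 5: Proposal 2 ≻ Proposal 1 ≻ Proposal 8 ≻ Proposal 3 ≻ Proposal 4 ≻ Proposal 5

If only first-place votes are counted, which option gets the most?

First-place vote totals:
  Proposal 1: 2
  Proposal 4: 1
  Proposal 8: 0
  Proposal 5: 0
  Proposal 3: 1
  Proposal 2: 1
Proposal 1 has the most first-place votes.

Proposal 1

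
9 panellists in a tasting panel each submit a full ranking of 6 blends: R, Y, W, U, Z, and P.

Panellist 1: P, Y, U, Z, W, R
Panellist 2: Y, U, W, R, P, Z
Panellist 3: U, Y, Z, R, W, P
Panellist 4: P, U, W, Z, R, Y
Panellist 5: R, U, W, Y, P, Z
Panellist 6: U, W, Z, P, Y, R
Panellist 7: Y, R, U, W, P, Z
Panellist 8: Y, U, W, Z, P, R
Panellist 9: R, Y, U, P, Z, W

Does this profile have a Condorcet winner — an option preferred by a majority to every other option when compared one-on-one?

Yes

Head-to-head results (9 voters total):
R vs Y: Y wins 6–3.
R vs W: W wins 5–4.
R vs U: U wins 6–3.
R vs Z: Z wins 5–4.
R vs P: R wins 5–4.
Y vs W: Y wins 6–3.
Y vs U: Y wins 5–4.
Y vs Z: Y wins 7–2.
Y vs P: Y wins 6–3.
W vs U: U wins 9–0.
W vs Z: W wins 6–3.
W vs P: W wins 6–3.
U vs Z: U wins 9–0.
U vs P: U wins 7–2.
Z vs P: P wins 6–3.
Y beats each rival — R (6–3), W (6–3), U (5–4), Z (7–2), P (6–3) — so Y is the Condorcet winner.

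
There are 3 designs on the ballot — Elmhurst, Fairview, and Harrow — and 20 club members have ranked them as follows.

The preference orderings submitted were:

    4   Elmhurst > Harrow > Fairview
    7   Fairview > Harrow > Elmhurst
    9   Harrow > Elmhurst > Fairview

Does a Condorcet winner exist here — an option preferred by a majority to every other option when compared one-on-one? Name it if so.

Head-to-head results (20 voters total):
Elmhurst vs Fairview: Elmhurst wins 13–7.
Elmhurst vs Harrow: Harrow wins 16–4.
Fairview vs Harrow: Harrow wins 13–7.
Harrow beats each rival — Elmhurst (16–4), Fairview (13–7) — so Harrow is the Condorcet winner.

Harrow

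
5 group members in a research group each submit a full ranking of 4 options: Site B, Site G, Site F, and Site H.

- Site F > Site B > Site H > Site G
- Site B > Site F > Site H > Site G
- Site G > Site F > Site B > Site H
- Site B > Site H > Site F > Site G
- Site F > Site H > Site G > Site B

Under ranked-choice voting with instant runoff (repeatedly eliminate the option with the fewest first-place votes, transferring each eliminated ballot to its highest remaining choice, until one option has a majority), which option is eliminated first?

Round 1: Site B 2, Site F 2, Site G 1, Site H 0. Site H has the fewest and is eliminated.
Round 2: Site B 2, Site F 2, Site G 1. Site G has the fewest and is eliminated.
Round 3: Site F 3, Site B 2. Site F has a majority.

Site H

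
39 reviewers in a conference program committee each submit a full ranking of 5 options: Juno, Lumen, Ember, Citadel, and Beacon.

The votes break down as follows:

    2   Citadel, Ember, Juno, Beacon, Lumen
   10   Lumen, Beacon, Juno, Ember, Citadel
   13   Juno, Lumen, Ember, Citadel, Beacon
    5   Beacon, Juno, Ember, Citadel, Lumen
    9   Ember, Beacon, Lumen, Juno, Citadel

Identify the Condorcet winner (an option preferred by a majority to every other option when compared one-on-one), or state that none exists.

Head-to-head results (39 voters total):
Juno vs Lumen: Juno wins 20–19.
Juno vs Ember: Juno wins 28–11.
Juno vs Citadel: Juno wins 37–2.
Juno vs Beacon: Beacon wins 24–15.
Lumen vs Ember: Lumen wins 23–16.
Lumen vs Citadel: Lumen wins 32–7.
Lumen vs Beacon: Lumen wins 23–16.
Ember vs Citadel: Ember wins 37–2.
Ember vs Beacon: Ember wins 24–15.
Citadel vs Beacon: Beacon wins 24–15.
No candidate beats all others: Juno beats Lumen beats Beacon beats Juno, a majority cycle.

There is no Condorcet winner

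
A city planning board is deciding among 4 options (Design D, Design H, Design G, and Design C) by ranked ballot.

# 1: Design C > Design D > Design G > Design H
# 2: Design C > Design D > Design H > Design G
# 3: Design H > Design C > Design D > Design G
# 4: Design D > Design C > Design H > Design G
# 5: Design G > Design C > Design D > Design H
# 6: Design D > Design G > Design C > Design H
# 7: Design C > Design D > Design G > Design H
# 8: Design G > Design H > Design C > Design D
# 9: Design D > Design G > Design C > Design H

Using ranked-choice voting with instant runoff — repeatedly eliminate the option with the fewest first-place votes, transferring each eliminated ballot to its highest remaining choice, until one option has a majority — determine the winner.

Design C

Round 1: Design D 3, Design C 3, Design G 2, Design H 1. Design H has the fewest and is eliminated.
Round 2: Design C 4, Design D 3, Design G 2. Design G has the fewest and is eliminated.
Round 3: Design C 6, Design D 3. Design C has a majority.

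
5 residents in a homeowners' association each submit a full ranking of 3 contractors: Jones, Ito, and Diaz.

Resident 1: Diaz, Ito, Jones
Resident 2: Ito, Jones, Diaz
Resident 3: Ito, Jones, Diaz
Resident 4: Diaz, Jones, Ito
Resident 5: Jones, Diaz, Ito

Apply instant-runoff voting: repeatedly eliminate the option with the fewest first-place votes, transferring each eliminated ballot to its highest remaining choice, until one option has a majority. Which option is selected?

Round 1: Ito 2, Diaz 2, Jones 1. Jones has the fewest and is eliminated.
Round 2: Diaz 3, Ito 2. Diaz has a majority.

Diaz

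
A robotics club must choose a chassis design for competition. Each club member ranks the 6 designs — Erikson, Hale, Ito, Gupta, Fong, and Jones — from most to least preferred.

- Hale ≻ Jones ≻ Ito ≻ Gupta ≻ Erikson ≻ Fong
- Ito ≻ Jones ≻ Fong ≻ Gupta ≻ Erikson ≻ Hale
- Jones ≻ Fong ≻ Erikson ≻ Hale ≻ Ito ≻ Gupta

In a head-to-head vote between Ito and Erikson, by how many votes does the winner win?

Ballots ranking Ito above Erikson: 2.
Ballots ranking Erikson above Ito: 1.
Ito wins 2–1, a margin of 1.

1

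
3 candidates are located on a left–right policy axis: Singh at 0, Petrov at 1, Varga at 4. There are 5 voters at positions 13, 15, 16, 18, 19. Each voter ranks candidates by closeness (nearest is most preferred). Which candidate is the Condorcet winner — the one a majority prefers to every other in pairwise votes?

Varga

With single-peaked preferences on a line, the Condorcet winner is the candidate closest to the median voter.
The median voter (position 16) is closest to Varga at 4.
Check: Varga vs Petrov — voters closer to Varga: 5 of 5.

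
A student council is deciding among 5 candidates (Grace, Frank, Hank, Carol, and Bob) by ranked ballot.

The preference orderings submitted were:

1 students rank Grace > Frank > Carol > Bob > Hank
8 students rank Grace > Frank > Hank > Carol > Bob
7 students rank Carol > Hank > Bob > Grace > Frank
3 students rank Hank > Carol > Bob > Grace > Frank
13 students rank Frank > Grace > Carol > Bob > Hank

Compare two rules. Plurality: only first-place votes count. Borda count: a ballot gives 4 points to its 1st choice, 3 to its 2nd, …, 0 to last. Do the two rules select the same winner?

Plurality first-place counts: Grace 9, Frank 13, Hank 3, Carol 7, Bob 0 → Frank.
Borda totals: Grace 85, Frank 79, Hank 49, Carol 73, Bob 34 → Grace.
The two rules disagree: plurality picks Frank, Borda picks Grace.

No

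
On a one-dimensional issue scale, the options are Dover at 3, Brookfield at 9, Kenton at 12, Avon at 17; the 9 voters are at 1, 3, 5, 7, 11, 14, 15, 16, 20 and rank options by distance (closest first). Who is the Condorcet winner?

With single-peaked preferences on a line, the Condorcet winner is the candidate closest to the median voter.
The median voter (position 11) is closest to Kenton at 12.
Check: Kenton vs Dover — voters closer to Kenton: 5 of 9.

Kenton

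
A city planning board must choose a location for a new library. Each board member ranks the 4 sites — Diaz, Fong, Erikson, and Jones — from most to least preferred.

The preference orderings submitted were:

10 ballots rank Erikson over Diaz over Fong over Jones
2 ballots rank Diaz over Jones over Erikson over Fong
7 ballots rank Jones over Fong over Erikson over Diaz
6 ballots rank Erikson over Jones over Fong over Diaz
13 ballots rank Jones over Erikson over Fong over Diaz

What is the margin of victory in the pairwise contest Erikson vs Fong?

24

Ballots ranking Erikson above Fong: 10+2+6+13 = 31.
Ballots ranking Fong above Erikson: 7.
Erikson wins 31–7, a margin of 24.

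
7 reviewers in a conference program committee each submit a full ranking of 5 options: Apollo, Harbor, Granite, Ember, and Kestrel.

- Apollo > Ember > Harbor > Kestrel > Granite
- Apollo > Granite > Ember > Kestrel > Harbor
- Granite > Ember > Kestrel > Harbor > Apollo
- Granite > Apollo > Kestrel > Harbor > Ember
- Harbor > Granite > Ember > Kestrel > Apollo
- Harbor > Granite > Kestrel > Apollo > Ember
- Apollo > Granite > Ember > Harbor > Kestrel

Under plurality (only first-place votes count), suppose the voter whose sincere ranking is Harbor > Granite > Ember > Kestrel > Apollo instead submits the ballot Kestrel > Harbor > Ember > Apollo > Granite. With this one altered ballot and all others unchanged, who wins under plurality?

First-place totals with the altered ballot: Apollo 3, Harbor 1, Granite 2, Ember 0, Kestrel 1.
The winner is unchanged: still Apollo.

Apollo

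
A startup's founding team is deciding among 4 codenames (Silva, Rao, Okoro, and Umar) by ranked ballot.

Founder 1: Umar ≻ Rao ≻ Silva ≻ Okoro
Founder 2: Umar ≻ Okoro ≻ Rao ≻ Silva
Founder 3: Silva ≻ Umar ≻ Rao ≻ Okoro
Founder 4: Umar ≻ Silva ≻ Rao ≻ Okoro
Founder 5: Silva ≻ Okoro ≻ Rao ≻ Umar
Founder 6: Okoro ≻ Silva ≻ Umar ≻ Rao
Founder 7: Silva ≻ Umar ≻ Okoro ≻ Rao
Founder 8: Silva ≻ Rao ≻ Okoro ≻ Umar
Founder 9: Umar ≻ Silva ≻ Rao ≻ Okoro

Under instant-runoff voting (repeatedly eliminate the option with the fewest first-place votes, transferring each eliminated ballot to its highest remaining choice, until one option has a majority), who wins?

Silva

Round 1: Silva 4, Umar 4, Okoro 1, Rao 0. Rao has the fewest and is eliminated.
Round 2: Silva 4, Umar 4, Okoro 1. Okoro has the fewest and is eliminated.
Round 3: Silva 5, Umar 4. Silva has a majority.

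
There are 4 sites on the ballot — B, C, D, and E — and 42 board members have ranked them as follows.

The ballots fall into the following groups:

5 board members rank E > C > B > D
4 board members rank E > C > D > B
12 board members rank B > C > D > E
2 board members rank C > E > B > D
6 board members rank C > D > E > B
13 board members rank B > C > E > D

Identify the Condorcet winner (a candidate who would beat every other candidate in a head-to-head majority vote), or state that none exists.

Head-to-head results (42 voters total):
B vs C: B wins 25–17.
B vs D: B wins 32–10.
B vs E: B wins 25–17.
C vs D: C wins 42–0.
C vs E: C wins 33–9.
D vs E: E wins 24–18.
B beats each rival — C (25–17), D (32–10), E (25–17) — so B is the Condorcet winner.

B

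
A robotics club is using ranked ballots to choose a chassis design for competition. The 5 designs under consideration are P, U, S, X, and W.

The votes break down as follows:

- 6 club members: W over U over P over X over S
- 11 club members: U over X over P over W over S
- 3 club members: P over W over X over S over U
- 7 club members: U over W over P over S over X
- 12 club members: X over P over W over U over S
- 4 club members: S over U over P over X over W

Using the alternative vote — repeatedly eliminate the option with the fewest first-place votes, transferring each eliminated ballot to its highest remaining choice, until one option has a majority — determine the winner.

U

Round 1: U 18, X 12, W 6, S 4, P 3. P has the fewest and is eliminated.
Round 2: U 18, X 12, W 9, S 4. S has the fewest and is eliminated.
Round 3: U 22, X 12, W 9. U has a majority.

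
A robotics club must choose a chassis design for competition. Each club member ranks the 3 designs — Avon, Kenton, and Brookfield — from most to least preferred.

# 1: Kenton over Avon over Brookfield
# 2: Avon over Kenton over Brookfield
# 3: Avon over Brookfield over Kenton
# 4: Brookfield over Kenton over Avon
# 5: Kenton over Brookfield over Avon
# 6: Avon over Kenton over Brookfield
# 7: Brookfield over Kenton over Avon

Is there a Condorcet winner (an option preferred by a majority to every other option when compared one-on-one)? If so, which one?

Kenton

Head-to-head results (7 voters total):
Avon vs Kenton: Kenton wins 4–3.
Avon vs Brookfield: Avon wins 4–3.
Kenton vs Brookfield: Kenton wins 4–3.
Kenton beats each rival — Avon (4–3), Brookfield (4–3) — so Kenton is the Condorcet winner.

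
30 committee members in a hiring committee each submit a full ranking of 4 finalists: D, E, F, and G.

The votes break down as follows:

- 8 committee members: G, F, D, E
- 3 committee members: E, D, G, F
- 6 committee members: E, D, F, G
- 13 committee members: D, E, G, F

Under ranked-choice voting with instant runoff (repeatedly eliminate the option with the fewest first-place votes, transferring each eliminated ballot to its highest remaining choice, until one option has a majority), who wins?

D

Round 1: D 13, E 9, G 8, F 0. F has the fewest and is eliminated.
Round 2: D 13, E 9, G 8. G has the fewest and is eliminated.
Round 3: D 21, E 9. D has a majority.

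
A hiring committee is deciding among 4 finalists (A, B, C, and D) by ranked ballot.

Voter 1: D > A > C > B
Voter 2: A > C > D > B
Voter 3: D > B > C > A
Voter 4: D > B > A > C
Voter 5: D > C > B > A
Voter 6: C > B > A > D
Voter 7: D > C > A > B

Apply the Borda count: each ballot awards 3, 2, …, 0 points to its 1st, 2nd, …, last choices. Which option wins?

Borda scores:
  A: 2 + 3 + 0 + 1 + 0 + 1 + 1 = 8
  B: 0 + 0 + 2 + 2 + 1 + 2 + 0 = 7
  C: 1 + 2 + 1 + 0 + 2 + 3 + 2 = 11
  D: 3 + 1 + 3 + 3 + 3 + 0 + 3 = 16
D has the highest total.

D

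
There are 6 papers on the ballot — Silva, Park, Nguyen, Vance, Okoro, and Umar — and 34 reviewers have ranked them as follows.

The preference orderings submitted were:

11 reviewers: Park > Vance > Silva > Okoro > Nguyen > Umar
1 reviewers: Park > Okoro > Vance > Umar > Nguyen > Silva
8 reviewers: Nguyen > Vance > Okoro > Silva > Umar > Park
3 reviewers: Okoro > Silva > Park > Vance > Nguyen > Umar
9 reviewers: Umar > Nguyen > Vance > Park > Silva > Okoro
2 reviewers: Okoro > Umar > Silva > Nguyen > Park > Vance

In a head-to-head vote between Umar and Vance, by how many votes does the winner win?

12

Ballots ranking Umar above Vance: 9+2 = 11.
Ballots ranking Vance above Umar: 11+1+8+3 = 23.
Vance wins 23–11, a margin of 12.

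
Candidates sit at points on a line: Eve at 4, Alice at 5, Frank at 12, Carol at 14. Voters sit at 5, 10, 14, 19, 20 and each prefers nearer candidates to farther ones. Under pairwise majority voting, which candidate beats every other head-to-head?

Carol

With single-peaked preferences on a line, the Condorcet winner is the candidate closest to the median voter.
The median voter (position 14) is closest to Carol at 14.
Check: Carol vs Eve — voters closer to Carol: 4 of 5.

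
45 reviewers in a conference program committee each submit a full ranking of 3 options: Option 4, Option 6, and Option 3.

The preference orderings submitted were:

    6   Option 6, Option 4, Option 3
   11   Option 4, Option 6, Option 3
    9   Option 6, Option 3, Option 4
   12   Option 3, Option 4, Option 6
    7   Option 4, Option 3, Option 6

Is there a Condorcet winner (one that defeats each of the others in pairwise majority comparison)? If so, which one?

Option 4

Head-to-head results (45 voters total):
Option 4 vs Option 6: Option 4 wins 30–15.
Option 4 vs Option 3: Option 4 wins 24–21.
Option 6 vs Option 3: Option 6 wins 26–19.
Option 4 beats each rival — Option 6 (30–15), Option 3 (24–21) — so Option 4 is the Condorcet winner.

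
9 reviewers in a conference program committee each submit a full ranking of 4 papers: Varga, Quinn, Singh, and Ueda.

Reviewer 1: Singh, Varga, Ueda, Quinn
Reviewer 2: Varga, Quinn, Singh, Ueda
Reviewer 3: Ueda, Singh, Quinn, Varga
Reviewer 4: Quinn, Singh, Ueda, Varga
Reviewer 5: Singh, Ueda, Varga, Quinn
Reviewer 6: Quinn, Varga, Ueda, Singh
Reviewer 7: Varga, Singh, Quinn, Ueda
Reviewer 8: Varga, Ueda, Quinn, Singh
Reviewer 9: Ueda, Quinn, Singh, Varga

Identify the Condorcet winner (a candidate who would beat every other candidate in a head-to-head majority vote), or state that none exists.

Head-to-head results (9 voters total):
Varga vs Quinn: Varga wins 5–4.
Varga vs Singh: Singh wins 5–4.
Varga vs Ueda: Varga wins 5–4.
Quinn vs Singh: Quinn wins 5–4.
Quinn vs Ueda: Ueda wins 5–4.
Singh vs Ueda: Singh wins 5–4.
No candidate beats all others: Varga beats Quinn beats Singh beats Varga, a majority cycle.

No Condorcet winner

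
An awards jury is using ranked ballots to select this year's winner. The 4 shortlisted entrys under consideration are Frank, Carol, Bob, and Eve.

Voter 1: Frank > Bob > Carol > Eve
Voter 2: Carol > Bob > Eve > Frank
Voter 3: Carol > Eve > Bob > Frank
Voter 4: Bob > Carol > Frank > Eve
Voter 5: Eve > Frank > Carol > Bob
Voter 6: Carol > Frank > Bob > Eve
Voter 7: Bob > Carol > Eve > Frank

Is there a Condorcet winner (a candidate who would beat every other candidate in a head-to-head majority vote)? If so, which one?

Carol

Head-to-head results (7 voters total):
Frank vs Carol: Carol wins 5–2.
Frank vs Bob: Bob wins 4–3.
Frank vs Eve: Eve wins 4–3.
Carol vs Bob: Carol wins 4–3.
Carol vs Eve: Carol wins 6–1.
Bob vs Eve: Bob wins 5–2.
Carol beats each rival — Frank (5–2), Bob (4–3), Eve (6–1) — so Carol is the Condorcet winner.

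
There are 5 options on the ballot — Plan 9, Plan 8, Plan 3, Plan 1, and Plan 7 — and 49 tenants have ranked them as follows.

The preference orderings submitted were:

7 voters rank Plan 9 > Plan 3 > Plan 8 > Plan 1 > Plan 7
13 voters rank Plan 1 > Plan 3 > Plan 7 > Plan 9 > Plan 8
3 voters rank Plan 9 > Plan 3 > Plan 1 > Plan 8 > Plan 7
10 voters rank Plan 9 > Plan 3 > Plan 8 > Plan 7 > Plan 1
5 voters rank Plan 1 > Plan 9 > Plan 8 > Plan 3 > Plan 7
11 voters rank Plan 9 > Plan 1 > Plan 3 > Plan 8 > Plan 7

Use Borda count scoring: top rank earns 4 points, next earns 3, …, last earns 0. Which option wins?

Borda scores:
  Plan 9: 7·4 + 13·1 + 3·4 + 10·4 + 5·3 + 11·4 = 152
  Plan 8: 7·2 + 13·0 + 3·1 + 10·2 + 5·2 + 11·1 = 58
  Plan 3: 7·3 + 13·3 + 3·3 + 10·3 + 5·1 + 11·2 = 126
  Plan 1: 7·1 + 13·4 + 3·2 + 10·0 + 5·4 + 11·3 = 118
  Plan 7: 7·0 + 13·2 + 3·0 + 10·1 + 5·0 + 11·0 = 36
Plan 9 has the highest total.

Plan 9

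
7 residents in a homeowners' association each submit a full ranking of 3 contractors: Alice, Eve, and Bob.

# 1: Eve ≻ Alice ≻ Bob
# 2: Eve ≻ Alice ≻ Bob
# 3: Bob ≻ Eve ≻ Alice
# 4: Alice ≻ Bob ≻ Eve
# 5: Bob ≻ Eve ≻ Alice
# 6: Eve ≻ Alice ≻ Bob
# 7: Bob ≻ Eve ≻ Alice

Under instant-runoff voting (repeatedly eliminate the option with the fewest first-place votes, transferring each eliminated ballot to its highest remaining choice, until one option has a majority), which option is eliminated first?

Round 1: Eve 3, Bob 3, Alice 1. Alice has the fewest and is eliminated.
Round 2: Bob 4, Eve 3. Bob has a majority.

Alice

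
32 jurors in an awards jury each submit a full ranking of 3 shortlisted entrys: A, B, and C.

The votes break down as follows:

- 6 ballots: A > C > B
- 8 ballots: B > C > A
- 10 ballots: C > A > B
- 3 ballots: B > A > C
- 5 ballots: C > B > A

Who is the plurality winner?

First-place vote totals:
  A: 6
  B: 11
  C: 15
C has the most first-place votes.

C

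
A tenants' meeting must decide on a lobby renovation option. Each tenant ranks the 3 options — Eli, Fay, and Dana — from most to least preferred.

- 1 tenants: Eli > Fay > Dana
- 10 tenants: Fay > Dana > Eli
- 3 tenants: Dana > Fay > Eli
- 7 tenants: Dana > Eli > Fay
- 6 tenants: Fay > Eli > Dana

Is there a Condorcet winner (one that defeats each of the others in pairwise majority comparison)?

Head-to-head results (27 voters total):
Eli vs Fay: Fay wins 19–8.
Eli vs Dana: Dana wins 20–7.
Fay vs Dana: Fay wins 17–10.
Fay beats each rival — Eli (19–8), Dana (17–10) — so Fay is the Condorcet winner.

Yes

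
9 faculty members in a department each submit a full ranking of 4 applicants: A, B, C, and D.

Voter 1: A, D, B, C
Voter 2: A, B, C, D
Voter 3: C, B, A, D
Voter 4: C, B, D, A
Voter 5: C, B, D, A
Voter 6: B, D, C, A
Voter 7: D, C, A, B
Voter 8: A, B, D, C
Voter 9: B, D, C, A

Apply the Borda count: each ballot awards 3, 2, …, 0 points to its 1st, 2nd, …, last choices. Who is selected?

Borda scores:
  A: 3 + 3 + 1 + 0 + 0 + 0 + 1 + 3 + 0 = 11
  B: 1 + 2 + 2 + 2 + 2 + 3 + 0 + 2 + 3 = 17
  C: 0 + 1 + 3 + 3 + 3 + 1 + 2 + 0 + 1 = 14
  D: 2 + 0 + 0 + 1 + 1 + 2 + 3 + 1 + 2 = 12
B has the highest total.

B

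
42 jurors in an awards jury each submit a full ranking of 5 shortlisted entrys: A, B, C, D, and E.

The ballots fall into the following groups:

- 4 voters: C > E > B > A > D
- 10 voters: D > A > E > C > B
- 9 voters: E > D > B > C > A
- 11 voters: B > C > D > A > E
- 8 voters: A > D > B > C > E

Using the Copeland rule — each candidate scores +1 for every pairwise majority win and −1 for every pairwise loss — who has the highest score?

D

Pairwise results:
  A vs B: B wins 24–18.
  A vs C: C wins 24–18.
  A vs D: D wins 30–12.
  A vs E: A wins 29–13.
  B vs C: B wins 28–14.
  B vs D: D wins 27–15.
  B vs E: E wins 23–19.
  C vs D: D wins 27–15.
  C vs E: C wins 23–19.
  D vs E: D wins 29–13.
Copeland scores (wins − losses):
  A: 1 − 3 = -2
  B: 2 − 2 = 0
  C: 2 − 2 = 0
  D: 4 − 0 = 4
  E: 1 − 3 = -2
D has the best Copeland score.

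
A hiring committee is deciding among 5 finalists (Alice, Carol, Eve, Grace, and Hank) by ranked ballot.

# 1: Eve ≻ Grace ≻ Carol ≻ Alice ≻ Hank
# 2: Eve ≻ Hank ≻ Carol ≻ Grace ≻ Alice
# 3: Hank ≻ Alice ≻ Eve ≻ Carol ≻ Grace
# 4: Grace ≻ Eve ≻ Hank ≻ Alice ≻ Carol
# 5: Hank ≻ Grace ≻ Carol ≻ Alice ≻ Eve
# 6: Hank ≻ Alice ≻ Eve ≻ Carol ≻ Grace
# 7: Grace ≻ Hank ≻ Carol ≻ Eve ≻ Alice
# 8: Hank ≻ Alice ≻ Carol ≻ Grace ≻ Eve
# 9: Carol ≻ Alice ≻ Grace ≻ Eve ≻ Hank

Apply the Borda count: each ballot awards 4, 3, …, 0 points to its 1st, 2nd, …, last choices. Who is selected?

Borda scores:
  Alice: 1 + 0 + 3 + 1 + 1 + 3 + 0 + 3 + 3 = 15
  Carol: 2 + 2 + 1 + 0 + 2 + 1 + 2 + 2 + 4 = 16
  Eve: 4 + 4 + 2 + 3 + 0 + 2 + 1 + 0 + 1 = 17
  Grace: 3 + 1 + 0 + 4 + 3 + 0 + 4 + 1 + 2 = 18
  Hank: 0 + 3 + 4 + 2 + 4 + 4 + 3 + 4 + 0 = 24
Hank has the highest total.

Hank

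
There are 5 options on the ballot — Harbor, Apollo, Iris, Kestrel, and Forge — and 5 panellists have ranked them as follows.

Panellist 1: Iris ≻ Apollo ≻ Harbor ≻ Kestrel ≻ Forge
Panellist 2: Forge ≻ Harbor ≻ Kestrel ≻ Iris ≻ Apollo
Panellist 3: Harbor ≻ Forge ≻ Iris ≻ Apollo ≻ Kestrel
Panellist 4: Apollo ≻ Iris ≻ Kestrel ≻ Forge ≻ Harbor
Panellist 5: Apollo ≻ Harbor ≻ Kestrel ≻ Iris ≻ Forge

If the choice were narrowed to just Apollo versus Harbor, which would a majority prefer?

Apollo

Ballots ranking Apollo above Harbor: 3.
Ballots ranking Harbor above Apollo: 2.
Apollo wins the head-to-head, 3–2.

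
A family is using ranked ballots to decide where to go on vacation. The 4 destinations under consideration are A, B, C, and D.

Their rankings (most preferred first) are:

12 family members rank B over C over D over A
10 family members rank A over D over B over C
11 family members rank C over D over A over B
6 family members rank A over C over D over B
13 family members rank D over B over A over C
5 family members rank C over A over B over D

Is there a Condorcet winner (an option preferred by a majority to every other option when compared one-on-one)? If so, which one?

Head-to-head results (57 voters total):
A vs B: A wins 32–25.
A vs C: A wins 29–28.
A vs D: D wins 36–21.
B vs C: B wins 35–22.
B vs D: D wins 40–17.
C vs D: C wins 34–23.
No candidate beats all others: A beats C beats D beats A, a majority cycle.

There is no Condorcet winner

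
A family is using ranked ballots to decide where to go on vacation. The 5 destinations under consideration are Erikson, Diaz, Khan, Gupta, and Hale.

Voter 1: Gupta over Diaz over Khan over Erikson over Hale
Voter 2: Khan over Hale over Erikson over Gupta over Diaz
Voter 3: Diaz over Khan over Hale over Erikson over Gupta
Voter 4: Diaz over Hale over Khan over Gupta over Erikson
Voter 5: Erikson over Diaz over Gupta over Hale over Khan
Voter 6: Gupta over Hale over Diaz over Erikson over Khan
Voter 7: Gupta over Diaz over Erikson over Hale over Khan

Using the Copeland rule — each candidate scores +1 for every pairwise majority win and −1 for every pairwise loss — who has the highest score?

Gupta

Pairwise results:
  Erikson vs Diaz: Diaz wins 5–2.
  Erikson vs Khan: Khan wins 4–3.
  Erikson vs Gupta: Gupta wins 4–3.
  Erikson vs Hale: Hale wins 4–3.
  Diaz vs Khan: Diaz wins 6–1.
  Diaz vs Gupta: Gupta wins 4–3.
  Diaz vs Hale: Diaz wins 5–2.
  Khan vs Gupta: Gupta wins 4–3.
  Khan vs Hale: Hale wins 4–3.
  Gupta vs Hale: Gupta wins 4–3.
Copeland scores (wins − losses):
  Erikson: 0 − 4 = -4
  Diaz: 3 − 1 = 2
  Khan: 1 − 3 = -2
  Gupta: 4 − 0 = 4
  Hale: 2 − 2 = 0
Gupta has the best Copeland score.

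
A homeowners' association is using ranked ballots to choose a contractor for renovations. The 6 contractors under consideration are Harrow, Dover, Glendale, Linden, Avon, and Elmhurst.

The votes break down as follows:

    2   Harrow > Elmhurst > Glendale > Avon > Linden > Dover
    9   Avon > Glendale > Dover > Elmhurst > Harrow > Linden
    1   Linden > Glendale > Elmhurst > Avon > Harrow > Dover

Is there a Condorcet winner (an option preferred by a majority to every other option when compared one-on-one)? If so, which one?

Avon

Head-to-head results (12 voters total):
Harrow vs Dover: Dover wins 9–3.
Harrow vs Glendale: Glendale wins 10–2.
Harrow vs Linden: Harrow wins 11–1.
Harrow vs Avon: Avon wins 10–2.
Harrow vs Elmhurst: Elmhurst wins 10–2.
Dover vs Glendale: Glendale wins 12–0.
Dover vs Linden: Dover wins 9–3.
Dover vs Avon: Avon wins 12–0.
Dover vs Elmhurst: Dover wins 9–3.
Glendale vs Linden: Glendale wins 11–1.
Glendale vs Avon: Avon wins 9–3.
Glendale vs Elmhurst: Glendale wins 10–2.
Linden vs Avon: Avon wins 11–1.
Linden vs Elmhurst: Elmhurst wins 11–1.
Avon vs Elmhurst: Avon wins 9–3.
Avon beats each rival — Harrow (10–2), Dover (12–0), Glendale (9–3), Linden (11–1), Elmhurst (9–3) — so Avon is the Condorcet winner.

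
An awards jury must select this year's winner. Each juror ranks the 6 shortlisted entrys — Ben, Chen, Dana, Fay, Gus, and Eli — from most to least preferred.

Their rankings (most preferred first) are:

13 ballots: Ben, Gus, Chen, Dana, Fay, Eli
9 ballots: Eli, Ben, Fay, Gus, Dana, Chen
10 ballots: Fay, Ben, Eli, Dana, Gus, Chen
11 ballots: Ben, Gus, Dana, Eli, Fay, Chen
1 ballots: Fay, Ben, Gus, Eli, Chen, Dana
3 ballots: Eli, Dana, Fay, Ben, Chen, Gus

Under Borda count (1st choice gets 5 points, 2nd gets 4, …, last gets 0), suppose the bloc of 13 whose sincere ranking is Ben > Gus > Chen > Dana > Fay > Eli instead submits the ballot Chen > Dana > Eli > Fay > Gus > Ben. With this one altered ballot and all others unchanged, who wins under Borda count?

Borda totals with the altered ballot: Ben 141, Chen 69, Dana 126, Fay 128, Gus 88, Eli 153.
The switch changes the winner from Ben to Eli.

Eli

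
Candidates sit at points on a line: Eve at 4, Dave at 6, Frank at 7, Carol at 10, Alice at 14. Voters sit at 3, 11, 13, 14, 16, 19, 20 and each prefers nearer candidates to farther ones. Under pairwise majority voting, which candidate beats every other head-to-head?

Alice

With single-peaked preferences on a line, the Condorcet winner is the candidate closest to the median voter.
The median voter (position 14) is closest to Alice at 14.
Check: Alice vs Carol — voters closer to Alice: 5 of 7.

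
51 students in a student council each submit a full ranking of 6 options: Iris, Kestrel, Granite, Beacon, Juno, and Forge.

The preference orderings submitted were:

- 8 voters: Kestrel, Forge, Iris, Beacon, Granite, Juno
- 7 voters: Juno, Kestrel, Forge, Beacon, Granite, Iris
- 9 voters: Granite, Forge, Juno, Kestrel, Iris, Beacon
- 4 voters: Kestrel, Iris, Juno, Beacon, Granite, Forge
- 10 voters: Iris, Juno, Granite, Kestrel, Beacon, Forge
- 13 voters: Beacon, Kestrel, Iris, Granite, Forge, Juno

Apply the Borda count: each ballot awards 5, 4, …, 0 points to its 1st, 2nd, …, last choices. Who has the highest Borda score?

Borda scores:
  Iris: 8·3 + 7·0 + 9·1 + 4·4 + 10·5 + 13·3 = 138
  Kestrel: 8·5 + 7·4 + 9·2 + 4·5 + 10·2 + 13·4 = 178
  Granite: 8·1 + 7·1 + 9·5 + 4·1 + 10·3 + 13·2 = 120
  Beacon: 8·2 + 7·2 + 9·0 + 4·2 + 10·1 + 13·5 = 113
  Juno: 8·0 + 7·5 + 9·3 + 4·3 + 10·4 + 13·0 = 114
  Forge: 8·4 + 7·3 + 9·4 + 4·0 + 10·0 + 13·1 = 102
Kestrel has the highest total.

Kestrel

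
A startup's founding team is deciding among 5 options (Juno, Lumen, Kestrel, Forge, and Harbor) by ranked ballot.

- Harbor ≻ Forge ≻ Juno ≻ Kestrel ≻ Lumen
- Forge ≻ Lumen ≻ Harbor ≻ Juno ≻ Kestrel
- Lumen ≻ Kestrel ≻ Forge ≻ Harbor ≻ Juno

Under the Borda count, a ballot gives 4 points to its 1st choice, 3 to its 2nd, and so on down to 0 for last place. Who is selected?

Borda scores:
  Juno: 2 + 1 + 0 = 3
  Lumen: 0 + 3 + 4 = 7
  Kestrel: 1 + 0 + 3 = 4
  Forge: 3 + 4 + 2 = 9
  Harbor: 4 + 2 + 1 = 7
Forge has the highest total.

Forge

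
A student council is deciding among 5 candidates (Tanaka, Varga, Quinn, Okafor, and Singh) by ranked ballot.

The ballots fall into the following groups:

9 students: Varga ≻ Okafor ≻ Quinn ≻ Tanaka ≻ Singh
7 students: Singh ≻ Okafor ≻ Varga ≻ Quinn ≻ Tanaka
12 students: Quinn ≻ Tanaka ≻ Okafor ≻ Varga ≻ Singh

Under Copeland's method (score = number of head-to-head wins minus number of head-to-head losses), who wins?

Pairwise results:
  Tanaka vs Varga: Varga wins 16–12.
  Tanaka vs Quinn: Quinn wins 28–0.
  Tanaka vs Okafor: Okafor wins 16–12.
  Tanaka vs Singh: Tanaka wins 21–7.
  Varga vs Quinn: Varga wins 16–12.
  Varga vs Okafor: Okafor wins 19–9.
  Varga vs Singh: Varga wins 21–7.
  Quinn vs Okafor: Okafor wins 16–12.
  Quinn vs Singh: Quinn wins 21–7.
  Okafor vs Singh: Okafor wins 21–7.
Copeland scores (wins − losses):
  Tanaka: 1 − 3 = -2
  Varga: 3 − 1 = 2
  Quinn: 2 − 2 = 0
  Okafor: 4 − 0 = 4
  Singh: 0 − 4 = -4
Okafor has the best Copeland score.

Okafor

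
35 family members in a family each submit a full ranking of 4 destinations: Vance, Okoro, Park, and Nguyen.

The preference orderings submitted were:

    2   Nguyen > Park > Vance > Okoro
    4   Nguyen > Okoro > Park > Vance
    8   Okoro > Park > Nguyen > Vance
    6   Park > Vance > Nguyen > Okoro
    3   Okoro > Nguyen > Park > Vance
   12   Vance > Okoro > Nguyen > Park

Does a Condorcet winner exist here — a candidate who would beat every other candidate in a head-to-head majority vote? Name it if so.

Head-to-head results (35 voters total):
Vance vs Okoro: Vance wins 20–15.
Vance vs Park: Park wins 23–12.
Vance vs Nguyen: Vance wins 18–17.
Okoro vs Park: Okoro wins 27–8.
Okoro vs Nguyen: Okoro wins 23–12.
Park vs Nguyen: Nguyen wins 21–14.
No candidate beats all others: Vance beats Okoro beats Park beats Vance, a majority cycle.

No Condorcet winner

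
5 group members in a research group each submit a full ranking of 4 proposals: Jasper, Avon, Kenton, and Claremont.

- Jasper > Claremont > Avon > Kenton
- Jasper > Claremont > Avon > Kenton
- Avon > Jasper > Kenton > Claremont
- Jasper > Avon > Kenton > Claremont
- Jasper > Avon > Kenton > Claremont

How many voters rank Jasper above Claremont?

Ballots ranking Jasper above Claremont: 5.
Ballots ranking Claremont above Jasper: 0.
So 5 of 5 voters prefer Jasper to Claremont.

5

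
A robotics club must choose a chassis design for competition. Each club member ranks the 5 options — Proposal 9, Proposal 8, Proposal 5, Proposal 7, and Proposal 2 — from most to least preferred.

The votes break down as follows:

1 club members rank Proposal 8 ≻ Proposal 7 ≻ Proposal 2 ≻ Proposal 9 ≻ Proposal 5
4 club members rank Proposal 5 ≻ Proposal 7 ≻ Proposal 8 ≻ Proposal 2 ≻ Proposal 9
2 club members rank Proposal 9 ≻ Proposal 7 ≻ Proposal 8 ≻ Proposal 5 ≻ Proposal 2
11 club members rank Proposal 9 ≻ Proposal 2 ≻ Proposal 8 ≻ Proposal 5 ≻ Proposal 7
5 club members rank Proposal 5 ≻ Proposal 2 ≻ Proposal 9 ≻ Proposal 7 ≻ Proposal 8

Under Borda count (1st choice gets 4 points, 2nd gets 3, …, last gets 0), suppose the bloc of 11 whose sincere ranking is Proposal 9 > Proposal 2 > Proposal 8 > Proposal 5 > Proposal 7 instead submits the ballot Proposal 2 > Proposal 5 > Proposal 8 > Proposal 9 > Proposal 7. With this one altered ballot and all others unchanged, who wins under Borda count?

Proposal 5

Borda totals with the altered ballot: Proposal 9 30, Proposal 8 38, Proposal 5 71, Proposal 7 26, Proposal 2 65.
The switch changes the winner from Proposal 9 to Proposal 5.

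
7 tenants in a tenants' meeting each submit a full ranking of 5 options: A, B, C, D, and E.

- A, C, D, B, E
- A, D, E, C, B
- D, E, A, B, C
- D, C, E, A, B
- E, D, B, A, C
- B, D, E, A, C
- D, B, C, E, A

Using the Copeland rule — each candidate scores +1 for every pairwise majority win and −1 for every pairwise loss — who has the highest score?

D

Pairwise results:
  A vs B: A wins 4–3.
  A vs C: A wins 5–2.
  A vs D: D wins 5–2.
  A vs E: E wins 5–2.
  B vs C: B wins 4–3.
  B vs D: D wins 6–1.
  B vs E: E wins 4–3.
  C vs D: D wins 6–1.
  C vs E: E wins 4–3.
  D vs E: D wins 6–1.
Copeland scores (wins − losses):
  A: 2 − 2 = 0
  B: 1 − 3 = -2
  C: 0 − 4 = -4
  D: 4 − 0 = 4
  E: 3 − 1 = 2
D has the best Copeland score.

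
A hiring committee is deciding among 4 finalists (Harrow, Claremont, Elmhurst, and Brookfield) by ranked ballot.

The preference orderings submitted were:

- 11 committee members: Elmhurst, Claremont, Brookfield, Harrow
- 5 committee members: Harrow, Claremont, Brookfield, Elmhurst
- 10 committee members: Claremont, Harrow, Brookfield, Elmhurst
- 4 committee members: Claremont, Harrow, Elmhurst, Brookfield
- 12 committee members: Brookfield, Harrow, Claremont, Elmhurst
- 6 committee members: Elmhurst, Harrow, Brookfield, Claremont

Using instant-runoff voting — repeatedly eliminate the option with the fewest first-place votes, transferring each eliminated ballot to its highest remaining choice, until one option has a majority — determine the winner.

Claremont

Round 1: Elmhurst 17, Claremont 14, Brookfield 12, Harrow 5. Harrow has the fewest and is eliminated.
Round 2: Claremont 19, Elmhurst 17, Brookfield 12. Brookfield has the fewest and is eliminated.
Round 3: Claremont 31, Elmhurst 17. Claremont has a majority.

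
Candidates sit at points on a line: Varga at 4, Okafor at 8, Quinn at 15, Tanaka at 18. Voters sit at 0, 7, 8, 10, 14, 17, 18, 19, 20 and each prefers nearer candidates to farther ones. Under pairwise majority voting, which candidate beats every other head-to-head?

Quinn

With single-peaked preferences on a line, the Condorcet winner is the candidate closest to the median voter.
The median voter (position 14) is closest to Quinn at 15.
Check: Quinn vs Okafor — voters closer to Quinn: 5 of 9.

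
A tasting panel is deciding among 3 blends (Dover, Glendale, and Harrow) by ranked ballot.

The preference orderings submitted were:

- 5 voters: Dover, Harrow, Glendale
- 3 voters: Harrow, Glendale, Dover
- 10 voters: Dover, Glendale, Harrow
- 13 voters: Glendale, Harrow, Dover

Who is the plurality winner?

First-place vote totals:
  Dover: 15
  Glendale: 13
  Harrow: 3
Dover has the most first-place votes.

Dover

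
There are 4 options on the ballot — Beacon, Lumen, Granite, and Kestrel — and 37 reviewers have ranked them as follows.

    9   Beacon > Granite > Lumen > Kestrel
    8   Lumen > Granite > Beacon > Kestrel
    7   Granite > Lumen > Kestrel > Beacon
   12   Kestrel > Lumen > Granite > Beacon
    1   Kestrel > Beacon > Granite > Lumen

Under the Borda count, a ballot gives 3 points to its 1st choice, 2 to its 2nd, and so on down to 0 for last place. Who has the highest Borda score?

Lumen

Borda scores:
  Beacon: 9·3 + 8·1 + 7·0 + 12·0 + 2 = 37
  Lumen: 9·1 + 8·3 + 7·2 + 12·2 + 0 = 71
  Granite: 9·2 + 8·2 + 7·3 + 12·1 + 1 = 68
  Kestrel: 9·0 + 8·0 + 7·1 + 12·3 + 3 = 46
Lumen has the highest total.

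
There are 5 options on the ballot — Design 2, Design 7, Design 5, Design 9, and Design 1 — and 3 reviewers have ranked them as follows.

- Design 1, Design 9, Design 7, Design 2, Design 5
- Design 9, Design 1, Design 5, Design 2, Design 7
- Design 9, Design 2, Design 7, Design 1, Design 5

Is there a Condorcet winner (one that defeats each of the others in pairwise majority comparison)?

Yes

Head-to-head results (3 voters total):
Design 2 vs Design 7: Design 2 wins 2–1.
Design 2 vs Design 5: Design 2 wins 2–1.
Design 2 vs Design 9: Design 9 wins 3–0.
Design 2 vs Design 1: Design 1 wins 2–1.
Design 7 vs Design 5: Design 7 wins 2–1.
Design 7 vs Design 9: Design 9 wins 3–0.
Design 7 vs Design 1: Design 1 wins 2–1.
Design 5 vs Design 9: Design 9 wins 3–0.
Design 5 vs Design 1: Design 1 wins 3–0.
Design 9 vs Design 1: Design 9 wins 2–1.
Design 9 beats each rival — Design 2 (3–0), Design 7 (3–0), Design 5 (3–0), Design 1 (2–1) — so Design 9 is the Condorcet winner.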